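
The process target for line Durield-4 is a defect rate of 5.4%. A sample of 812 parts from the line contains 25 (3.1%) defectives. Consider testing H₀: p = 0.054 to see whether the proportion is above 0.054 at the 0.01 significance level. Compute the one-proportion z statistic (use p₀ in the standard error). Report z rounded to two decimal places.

p̂ = 25/812 ≈ 0.03079.
Standard error under H₀: √(0.054×0.946/812) = 0.00793.
z = (0.03079 − 0.054)/0.00793 = -0.02321/0.00793 = -2.93.
p-value = P(Z > -2.926) ≈ 0.9983, so at α = 0.01 we fail to reject H₀.

z = -2.93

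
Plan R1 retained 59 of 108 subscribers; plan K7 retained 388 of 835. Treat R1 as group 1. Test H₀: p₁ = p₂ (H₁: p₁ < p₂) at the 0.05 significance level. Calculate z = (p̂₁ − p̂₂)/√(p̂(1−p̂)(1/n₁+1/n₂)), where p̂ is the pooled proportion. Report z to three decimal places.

z = 1.599

p̂₁ = 59/108 ≈ 0.54630, p̂₂ = 388/835 ≈ 0.46467.
Pooled p̂ = (59+388)/(108+835) = 447/943 = 0.47402.
SE = √(p̂(1−p̂)(1/n₁+1/n₂)) = √(0.47402·0.52598·0.0104569) = √(0.00260716) = 0.05106.
z = (0.54630 − 0.46467)/0.05106 = 0.08163/0.05106 = 1.599.
p-value = P(Z < 1.599) ≈ 0.9450; since p > α = 0.05, fail to reject H₀.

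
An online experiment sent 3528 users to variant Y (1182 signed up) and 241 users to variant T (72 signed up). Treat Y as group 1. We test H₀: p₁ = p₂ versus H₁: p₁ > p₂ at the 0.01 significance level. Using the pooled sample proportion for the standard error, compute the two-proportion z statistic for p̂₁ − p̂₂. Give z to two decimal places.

p̂₁ = 1182/3528 ≈ 0.33503, p̂₂ = 72/241 ≈ 0.29876.
Pooled p̂ = (1182+72)/(3528+241) = 1254/3769 = 0.33271.
SE = √(0.222015 × 0.00443282) = 0.03137.
z = (0.33503 − 0.29876)/0.03137 = 0.03627/0.03137 = 1.16.
p-value = P(Z > 1.156) ≈ 0.1238; since p > α = 0.01, fail to reject H₀.

z = 1.16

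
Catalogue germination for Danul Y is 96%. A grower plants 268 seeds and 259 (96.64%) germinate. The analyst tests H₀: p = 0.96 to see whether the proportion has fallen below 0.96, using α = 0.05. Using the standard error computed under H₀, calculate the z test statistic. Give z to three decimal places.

z = 0.536

p̂ = 259/268 = 0.96642.
SE = √(p₀(1−p₀)/n) = √(0.0384/268) = 0.01197.
z = (0.96642 − 0.96)/0.01197 = 0.00642/0.01197 = 0.536.
p-value = P(Z < 0.536) ≈ 0.7041; since p > α = 0.05, fail to reject H₀.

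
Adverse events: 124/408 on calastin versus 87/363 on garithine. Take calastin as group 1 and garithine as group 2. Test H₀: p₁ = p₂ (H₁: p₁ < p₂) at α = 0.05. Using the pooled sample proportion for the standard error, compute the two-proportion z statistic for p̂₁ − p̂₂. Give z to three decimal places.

p̂₁ = 124/408 ≈ 0.30392, p̂₂ = 87/363 ≈ 0.23967.
Pooled p̂ = (124+87)/(408+363) = 211/771 = 0.27367.
SE = √(p̂(1−p̂)(1/n₁+1/n₂)) = √(0.27367·0.72633·0.0052058) = √(0.00103478) = 0.03217.
z = (0.30392 − 0.23967)/0.03217 = 0.06425/0.03217 = 1.997.
p-value = P(Z < 1.997) ≈ 0.9771; since p > α = 0.05, fail to reject H₀.

z = 1.997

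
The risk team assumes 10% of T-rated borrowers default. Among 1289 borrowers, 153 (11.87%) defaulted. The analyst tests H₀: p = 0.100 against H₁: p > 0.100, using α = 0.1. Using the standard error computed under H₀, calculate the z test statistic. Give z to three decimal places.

p̂ = 153/1289 ≈ 0.118697.
SE = √(p₀(1−p₀)/n) = √(0.09/1289) = 0.008356.
z = (0.118697 − 0.1)/0.008356 = 0.018697/0.008356 = 2.238.
p-value = P(Z > 2.238) ≈ 0.0126; since p < α = 0.1, reject H₀.

z = 2.238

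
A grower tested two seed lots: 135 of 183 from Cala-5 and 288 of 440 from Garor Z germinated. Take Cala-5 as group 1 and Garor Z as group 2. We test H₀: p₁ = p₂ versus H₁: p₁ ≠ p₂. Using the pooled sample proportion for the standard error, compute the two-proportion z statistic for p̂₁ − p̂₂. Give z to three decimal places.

p̂₁ = 135/183 = 0.73770, p̂₂ = 288/440 = 0.65455.
Pooled p̂ = (135+288)/(183+440) = 423/623 = 0.67897.
SE = √(0.217969 × 0.00773721) = 0.04107.
z = (0.73770 − 0.65455)/0.04107 = 0.08315/0.04107 = 2.025.
Two-sided p-value ≈ 2·Φ(−2.025) = 0.0429.

z = 2.025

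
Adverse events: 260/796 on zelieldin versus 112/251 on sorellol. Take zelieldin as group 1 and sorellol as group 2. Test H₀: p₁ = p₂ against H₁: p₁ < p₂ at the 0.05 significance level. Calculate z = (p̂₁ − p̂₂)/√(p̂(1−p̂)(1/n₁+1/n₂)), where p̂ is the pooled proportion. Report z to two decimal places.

p̂₁ = 260/796 = 0.32663, p̂₂ = 112/251 = 0.44622.
Pooled p̂ = (260+112)/(796+251) = 372/1047 = 0.35530.
SE = √(0.229062 × 0.00524035) = 0.03465.
z = (0.32663 − 0.44622)/0.03465 = -0.11959/0.03465 = -3.45.
p-value = P(Z < -3.452) ≈ 0.0003, so at α = 0.05 we reject H₀.

z = -3.45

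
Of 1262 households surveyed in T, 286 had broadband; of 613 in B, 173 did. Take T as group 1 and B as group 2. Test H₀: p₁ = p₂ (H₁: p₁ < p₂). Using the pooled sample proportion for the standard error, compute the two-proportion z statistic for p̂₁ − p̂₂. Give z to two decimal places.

p̂₁ = 286/1262 = 0.22662, p̂₂ = 173/613 = 0.28222.
Pooled p̂ = (286+173)/(1262+613) = 459/1875 = 0.24480.
SE = √(p̂(1−p̂)(1/n₁+1/n₂)) = √(0.24480·0.75520·0.00242371) = √(0.000448079) = 0.02117.
z = (0.22662 − 0.28222)/0.02117 = -0.05560/0.02117 = -2.63.
p-value = P(Z < -2.626) ≈ 0.0043.

z = -2.63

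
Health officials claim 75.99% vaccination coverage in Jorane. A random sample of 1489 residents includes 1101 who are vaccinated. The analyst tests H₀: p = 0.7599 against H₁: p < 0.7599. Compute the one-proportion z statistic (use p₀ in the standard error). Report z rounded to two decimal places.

p̂ = 1101/1489 ≈ 0.7394.
Standard error under H₀: √(0.7599×0.2401/1489) = 0.0111.
z = (0.7394 − 0.7599)/0.0111 = -0.0205/0.0111 = -1.85.

z = -1.85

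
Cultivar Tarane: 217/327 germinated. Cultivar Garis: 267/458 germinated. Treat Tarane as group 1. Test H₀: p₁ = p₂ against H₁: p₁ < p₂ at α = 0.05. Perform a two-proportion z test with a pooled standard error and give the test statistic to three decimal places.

p̂₁ = 217/327 ≈ 0.66361, p̂₂ = 267/458 ≈ 0.58297.
Pooled p̂ = (217+267)/(327+458) = 484/785 = 0.61656.
SE = √(0.236414 × 0.00524151) = 0.03520.
z = (0.66361 − 0.58297)/0.03520 = 0.08064/0.03520 = 2.291.
p-value = P(Z < 2.291) ≈ 0.9890. With α = 0.05, fail to reject H₀.

z = 2.291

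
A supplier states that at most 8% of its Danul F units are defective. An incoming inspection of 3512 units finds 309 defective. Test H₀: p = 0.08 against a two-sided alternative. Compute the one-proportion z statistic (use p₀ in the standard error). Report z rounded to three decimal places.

p̂ = 309/3512 = 0.087984.
Standard error under H₀: √(0.08×0.92/3512) = 0.004578.
z = (0.087984 − 0.08)/0.004578 = 0.007984/0.004578 = 1.744.
Two-sided p-value ≈ 2·Φ(−1.744) = 0.0811.

z = 1.744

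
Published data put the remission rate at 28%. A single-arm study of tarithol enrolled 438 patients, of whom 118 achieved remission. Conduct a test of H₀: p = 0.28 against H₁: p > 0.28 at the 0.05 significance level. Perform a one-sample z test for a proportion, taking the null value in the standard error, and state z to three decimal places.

z = -0.494

p̂ = 118/438 ≈ 0.26941.
SE = √(p₀(1−p₀)/n) = √(0.2016/438) = 0.02145.
z = (0.26941 − 0.28)/0.02145 = -0.01059/0.02145 = -0.494.
p-value = P(Z > -0.494) ≈ 0.6893. With α = 0.05, fail to reject H₀.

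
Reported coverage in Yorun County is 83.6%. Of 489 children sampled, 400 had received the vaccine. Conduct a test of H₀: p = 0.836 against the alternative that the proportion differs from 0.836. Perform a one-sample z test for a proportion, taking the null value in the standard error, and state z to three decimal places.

z = -1.075

p̂ = 400/489 ≈ 0.81800.
Standard error under H₀: √(0.836×0.164/489) = 0.01674.
z = (0.81800 − 0.836)/0.01674 = -0.01800/0.01674 = -1.075.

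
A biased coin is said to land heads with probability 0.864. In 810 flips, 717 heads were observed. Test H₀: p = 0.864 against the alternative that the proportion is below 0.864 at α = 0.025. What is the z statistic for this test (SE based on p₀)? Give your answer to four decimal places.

z = 1.7589

p̂ = 717/810 = 0.8851852.
Standard error under H₀: √(0.864×0.136/810) = 0.0120444.
z = (0.8851852 − 0.864)/0.0120444 = 0.0211852/0.0120444 = 1.7589.
p-value = P(Z < 1.759) ≈ 0.9607, so at α = 0.025 we fail to reject H₀.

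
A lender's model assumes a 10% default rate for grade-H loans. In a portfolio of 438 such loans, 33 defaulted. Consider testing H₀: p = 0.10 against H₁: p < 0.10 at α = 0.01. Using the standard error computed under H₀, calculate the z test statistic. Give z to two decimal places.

z = -1.72

p̂ = 33/438 ≈ 0.07534.
SE = √(p₀(1−p₀)/n) = √(0.09/438) = 0.01433.
z = (0.07534 − 0.1)/0.01433 = -0.02466/0.01433 = -1.72.
p-value = P(Z < -1.720) ≈ 0.0427; since p > α = 0.01, fail to reject H₀.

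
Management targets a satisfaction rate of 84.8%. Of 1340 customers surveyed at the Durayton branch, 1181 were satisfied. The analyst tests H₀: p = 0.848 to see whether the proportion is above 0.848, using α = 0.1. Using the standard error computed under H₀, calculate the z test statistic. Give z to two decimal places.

z = 3.40

p̂ = 1181/1340 ≈ 0.8813.
Under H₀, SE = √(0.848·0.152/1340) = √(9.6191e-05) = 0.0098.
z = (0.8813 − 0.848)/0.0098 = 0.0333/0.0098 = 3.40.
p-value = P(Z > 3.400) ≈ 0.0003, so at α = 0.1 we reject H₀.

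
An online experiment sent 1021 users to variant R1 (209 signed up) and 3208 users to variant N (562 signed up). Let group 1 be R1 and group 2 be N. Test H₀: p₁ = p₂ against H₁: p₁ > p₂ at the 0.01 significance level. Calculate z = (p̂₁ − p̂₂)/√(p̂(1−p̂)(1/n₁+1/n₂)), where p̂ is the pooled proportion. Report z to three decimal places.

p̂₁ = 209/1021 = 0.204701, p̂₂ = 562/3208 = 0.175187.
Pooled p̂ = (209+562)/(1021+3208) = 771/4229 = 0.182313.
SE = √(p̂(1−p̂)(1/n₁+1/n₂)) = √(0.182313·0.817687·0.00129115) = √(0.000192478) = 0.013874.
z = (0.204701 − 0.175187)/0.013874 = 0.029514/0.013874 = 2.127.
p-value = P(Z > 2.127) ≈ 0.0167; since p > α = 0.01, fail to reject H₀.

z = 2.127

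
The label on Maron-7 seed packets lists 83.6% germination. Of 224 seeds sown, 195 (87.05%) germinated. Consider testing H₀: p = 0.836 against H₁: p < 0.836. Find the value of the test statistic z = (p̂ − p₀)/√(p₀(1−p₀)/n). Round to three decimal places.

p̂ = 195/224 ≈ 0.87054.
SE = √(p₀(1−p₀)/n) = √(0.1371/224) = 0.02474.
z = (0.87054 − 0.836)/0.02474 = 0.03454/0.02474 = 1.396.
p-value = P(Z < 1.396) ≈ 0.9186.

z = 1.396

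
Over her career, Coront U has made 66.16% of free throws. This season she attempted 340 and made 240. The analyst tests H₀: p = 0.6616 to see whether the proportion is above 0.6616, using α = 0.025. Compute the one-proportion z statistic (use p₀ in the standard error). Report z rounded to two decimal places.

z = 1.73

p̂ = 240/340 = 0.70588.
Standard error under H₀: √(0.6616×0.3384/340) = 0.02566.
z = (0.70588 − 0.6616)/0.02566 = 0.04428/0.02566 = 1.73.
p-value = P(Z > 1.726) ≈ 0.0422; since p > α = 0.025, fail to reject H₀.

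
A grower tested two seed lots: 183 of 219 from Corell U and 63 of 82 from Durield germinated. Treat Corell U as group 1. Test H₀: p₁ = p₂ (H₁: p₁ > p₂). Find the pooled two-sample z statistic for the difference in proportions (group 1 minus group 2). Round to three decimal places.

p̂₁ = 183/219 = 0.83562, p̂₂ = 63/82 = 0.76829.
Pooled p̂ = (183+63)/(219+82) = 246/301 = 0.81728.
SE = √(0.149336 × 0.0167613) = 0.05003.
z = (0.83562 − 0.76829)/0.05003 = 0.06733/0.05003 = 1.346.
p-value = P(Z > 1.346) ≈ 0.0892.

z = 1.346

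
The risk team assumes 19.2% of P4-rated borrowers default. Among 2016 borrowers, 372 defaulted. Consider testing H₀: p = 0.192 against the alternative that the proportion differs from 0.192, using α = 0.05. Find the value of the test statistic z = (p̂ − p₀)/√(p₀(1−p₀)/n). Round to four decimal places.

p̂ = 372/2016 = 0.184524.
Standard error under H₀: √(0.192×0.808/2016) = 0.008772.
z = (0.184524 − 0.192)/0.008772 = -0.007476/0.008772 = -0.8523.
Two-sided p-value ≈ 2·Φ(−0.852) = 0.3941, so at α = 0.05 we fail to reject H₀.

z = -0.8523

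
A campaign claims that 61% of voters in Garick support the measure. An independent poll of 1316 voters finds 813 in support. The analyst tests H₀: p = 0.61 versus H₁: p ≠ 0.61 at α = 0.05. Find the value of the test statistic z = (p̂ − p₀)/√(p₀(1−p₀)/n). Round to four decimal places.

z = 0.5787

p̂ = 813/1316 ≈ 0.617781.
Under H₀, SE = √(0.61·0.39/1316) = √(0.000180775) = 0.013445.
z = (0.617781 − 0.61)/0.013445 = 0.007781/0.013445 = 0.5787.
p-value = 2·P(Z > 0.579) ≈ 0.5628. With α = 0.05, fail to reject H₀.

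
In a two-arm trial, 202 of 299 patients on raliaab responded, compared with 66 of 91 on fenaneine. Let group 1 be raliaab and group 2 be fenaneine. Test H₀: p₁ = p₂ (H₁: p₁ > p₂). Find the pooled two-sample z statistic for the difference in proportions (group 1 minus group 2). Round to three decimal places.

p̂₁ = 202/299 ≈ 0.67559, p̂₂ = 66/91 ≈ 0.72527.
Pooled p̂ = (202+66)/(299+91) = 268/390 = 0.68718.
SE = √(0.214964 × 0.0143335) = 0.05551.
z = (0.67559 − 0.72527)/0.05551 = -0.04968/0.05551 = -0.895.
p-value = P(Z > -0.895) ≈ 0.8147.

z = -0.895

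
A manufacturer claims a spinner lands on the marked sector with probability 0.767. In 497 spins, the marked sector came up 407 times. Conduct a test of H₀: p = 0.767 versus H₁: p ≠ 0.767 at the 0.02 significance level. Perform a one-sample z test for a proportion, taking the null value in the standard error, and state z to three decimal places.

z = 2.738

p̂ = 407/497 ≈ 0.81891.
SE = √(p₀(1−p₀)/n) = √(0.17871/497) = 0.01896.
z = (0.81891 − 0.767)/0.01896 = 0.05191/0.01896 = 2.738.
Two-sided p-value ≈ 2·Φ(−2.738) = 0.0062. With α = 0.02, reject H₀.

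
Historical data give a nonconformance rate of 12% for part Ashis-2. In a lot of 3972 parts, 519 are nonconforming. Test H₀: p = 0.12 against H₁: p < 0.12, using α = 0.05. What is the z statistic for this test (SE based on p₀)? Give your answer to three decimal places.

z = 2.068

p̂ = 519/3972 ≈ 0.130665.
Standard error under H₀: √(0.12×0.88/3972) = 0.005156.
z = (0.130665 − 0.12)/0.005156 = 0.010665/0.005156 = 2.068.
p-value = P(Z < 2.068) ≈ 0.9807; since p > α = 0.05, fail to reject H₀.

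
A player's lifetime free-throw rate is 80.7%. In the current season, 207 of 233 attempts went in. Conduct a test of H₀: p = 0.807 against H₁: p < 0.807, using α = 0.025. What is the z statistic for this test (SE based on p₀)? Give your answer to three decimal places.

z = 3.149

p̂ = 207/233 ≈ 0.88841.
Standard error under H₀: √(0.807×0.193/233) = 0.02585.
z = (0.88841 − 0.807)/0.02585 = 0.08141/0.02585 = 3.149.
p-value = P(Z < 3.149) ≈ 0.9992, so at α = 0.025 we fail to reject H₀.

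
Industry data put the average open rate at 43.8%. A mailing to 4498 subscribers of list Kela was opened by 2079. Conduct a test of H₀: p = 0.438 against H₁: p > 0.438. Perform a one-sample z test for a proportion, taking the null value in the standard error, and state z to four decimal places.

z = 3.2720

p̂ = 2079/4498 ≈ 0.4622054.
Under H₀, SE = √(0.438·0.562/4498) = √(5.47257e-05) = 0.0073977.
z = (0.4622054 − 0.438)/0.0073977 = 0.0242054/0.0073977 = 3.2720.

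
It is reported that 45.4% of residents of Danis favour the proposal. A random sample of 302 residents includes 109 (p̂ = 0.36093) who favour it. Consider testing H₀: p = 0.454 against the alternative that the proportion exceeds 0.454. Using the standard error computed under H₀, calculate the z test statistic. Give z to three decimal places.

p̂ = 109/302 ≈ 0.36093.
Standard error under H₀: √(0.454×0.546/302) = 0.02865.
z = (0.36093 − 0.454)/0.02865 = -0.09307/0.02865 = -3.249.

z = -3.249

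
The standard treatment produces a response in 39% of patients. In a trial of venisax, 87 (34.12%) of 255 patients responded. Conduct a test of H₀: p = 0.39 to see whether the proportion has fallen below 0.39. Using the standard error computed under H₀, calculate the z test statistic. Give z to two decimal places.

z = -1.60

p̂ = 87/255 ≈ 0.3412.
Under H₀, SE = √(0.39·0.61/255) = √(0.000932941) = 0.0305.
z = (0.3412 − 0.39)/0.0305 = -0.0488/0.0305 = -1.60.
p-value = P(Z < -1.598) ≈ 0.0550.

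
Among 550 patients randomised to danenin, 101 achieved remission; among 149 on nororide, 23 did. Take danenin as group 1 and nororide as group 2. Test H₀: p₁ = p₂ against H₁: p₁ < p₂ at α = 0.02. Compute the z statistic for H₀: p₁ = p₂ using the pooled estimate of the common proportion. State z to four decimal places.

z = 0.8298

p̂₁ = 101/550 ≈ 0.183636, p̂₂ = 23/149 ≈ 0.154362.
Pooled p̂ = (101+23)/(550+149) = 124/699 = 0.177396.
SE = √(p̂(1−p̂)(1/n₁+1/n₂)) = √(0.177396·0.822604·0.00852959) = √(0.0012447) = 0.035280.
z = (0.183636 − 0.154362)/0.035280 = 0.029274/0.035280 = 0.8298.
p-value = P(Z < 0.830) ≈ 0.7967, so at α = 0.02 we fail to reject H₀.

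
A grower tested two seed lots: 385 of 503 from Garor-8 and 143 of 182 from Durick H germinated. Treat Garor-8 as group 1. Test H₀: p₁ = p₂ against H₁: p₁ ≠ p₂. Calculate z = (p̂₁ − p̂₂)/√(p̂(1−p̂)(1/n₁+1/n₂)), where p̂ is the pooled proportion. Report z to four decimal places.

p̂₁ = 385/503 ≈ 0.765408, p̂₂ = 143/182 ≈ 0.785714.
Pooled p̂ = (385+143)/(503+182) = 528/685 = 0.770803.
SE = √(0.176666 × 0.00748258) = 0.036358.
z = (0.765408 − 0.785714)/0.036358 = -0.020306/0.036358 = -0.5585.
Two-sided p-value ≈ 2·Φ(−0.559) = 0.5765.

z = -0.5585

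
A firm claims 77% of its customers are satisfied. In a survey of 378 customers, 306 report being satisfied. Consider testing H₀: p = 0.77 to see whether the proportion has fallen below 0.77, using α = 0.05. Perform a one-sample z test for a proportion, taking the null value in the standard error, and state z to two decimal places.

p̂ = 306/378 ≈ 0.8095.
SE = √(p₀(1−p₀)/n) = √(0.1771/378) = 0.0216.
z = (0.8095 − 0.77)/0.0216 = 0.0395/0.0216 = 1.83.
p-value = P(Z < 1.826) ≈ 0.9661. With α = 0.05, fail to reject H₀.

z = 1.83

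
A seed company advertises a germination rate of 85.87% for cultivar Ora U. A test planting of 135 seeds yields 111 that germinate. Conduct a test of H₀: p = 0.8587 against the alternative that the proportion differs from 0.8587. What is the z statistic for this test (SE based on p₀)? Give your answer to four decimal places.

p̂ = 111/135 ≈ 0.8222222.
SE = √(p₀(1−p₀)/n) = √(0.12133/135) = 0.0299795.
z = (0.8222222 − 0.8587)/0.0299795 = -0.0364778/0.0299795 = -1.2168.
p-value = 2·P(Z > 1.217) ≈ 0.2237.

z = -1.2168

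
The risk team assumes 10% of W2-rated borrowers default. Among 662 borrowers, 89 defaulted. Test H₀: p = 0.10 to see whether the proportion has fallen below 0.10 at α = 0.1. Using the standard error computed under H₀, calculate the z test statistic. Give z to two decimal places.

z = 2.95

p̂ = 89/662 = 0.13444.
Standard error under H₀: √(0.1×0.9/662) = 0.01166.
z = (0.13444 − 0.1)/0.01166 = 0.03444/0.01166 = 2.95.
p-value = P(Z < 2.954) ≈ 0.9984, so at α = 0.1 we fail to reject H₀.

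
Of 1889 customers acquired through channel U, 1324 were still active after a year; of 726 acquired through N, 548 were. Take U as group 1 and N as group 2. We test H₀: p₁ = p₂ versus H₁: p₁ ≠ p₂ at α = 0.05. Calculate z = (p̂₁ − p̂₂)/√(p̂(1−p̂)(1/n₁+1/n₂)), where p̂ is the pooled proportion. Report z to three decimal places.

z = -2.738

p̂₁ = 1324/1889 = 0.70090, p̂₂ = 548/726 = 0.75482.
Pooled p̂ = (1324+548)/(1889+726) = 1872/2615 = 0.71587.
SE = √(p̂(1−p̂)(1/n₁+1/n₂)) = √(0.71587·0.28413·0.00190679) = √(0.000387842) = 0.01969.
z = (0.70090 − 0.75482)/0.01969 = -0.05392/0.01969 = -2.738.
Two-sided p-value ≈ 2·Φ(−2.738) = 0.0062; since p < α = 0.05, reject H₀.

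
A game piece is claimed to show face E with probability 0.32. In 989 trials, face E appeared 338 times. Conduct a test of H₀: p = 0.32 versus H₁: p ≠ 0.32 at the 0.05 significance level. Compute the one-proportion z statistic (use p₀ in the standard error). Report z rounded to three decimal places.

z = 1.467

p̂ = 338/989 = 0.34176.
Under H₀, SE = √(0.32·0.68/989) = √(0.00022002) = 0.01483.
z = (0.34176 − 0.32)/0.01483 = 0.02176/0.01483 = 1.467.
Two-sided p-value ≈ 2·Φ(−1.467) = 0.1424, so at α = 0.05 we fail to reject H₀.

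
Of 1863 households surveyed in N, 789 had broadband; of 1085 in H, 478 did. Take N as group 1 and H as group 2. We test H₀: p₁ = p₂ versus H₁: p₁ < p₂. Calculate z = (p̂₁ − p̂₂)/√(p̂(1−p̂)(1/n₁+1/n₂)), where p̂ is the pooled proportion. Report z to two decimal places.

z = -0.90

p̂₁ = 789/1863 = 0.4235, p̂₂ = 478/1085 = 0.4406.
Pooled p̂ = (789+478)/(1863+1085) = 1267/2948 = 0.4298.
SE = √(0.24507 × 0.00145843) = 0.0189.
z = (0.4235 − 0.4406)/0.0189 = -0.0171/0.0189 = -0.90.
p-value = P(Z < -0.901) ≈ 0.1837.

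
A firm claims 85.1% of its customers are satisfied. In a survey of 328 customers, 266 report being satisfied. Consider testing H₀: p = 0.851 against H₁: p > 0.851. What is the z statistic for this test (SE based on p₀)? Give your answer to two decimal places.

p̂ = 266/328 = 0.81098.
Standard error under H₀: √(0.851×0.149/328) = 0.01966.
z = (0.81098 − 0.851)/0.01966 = -0.04002/0.01966 = -2.04.
p-value = P(Z > -2.036) ≈ 0.9791.

z = -2.04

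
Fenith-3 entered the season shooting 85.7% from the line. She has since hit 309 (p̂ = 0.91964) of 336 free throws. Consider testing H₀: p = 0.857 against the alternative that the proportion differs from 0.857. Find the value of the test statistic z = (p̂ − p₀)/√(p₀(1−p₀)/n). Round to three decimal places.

p̂ = 309/336 ≈ 0.91964.
SE = √(p₀(1−p₀)/n) = √(0.12255/336) = 0.01910.
z = (0.91964 − 0.857)/0.01910 = 0.06264/0.01910 = 3.280.
p-value = 2·P(Z > 3.280) ≈ 0.0010.

z = 3.280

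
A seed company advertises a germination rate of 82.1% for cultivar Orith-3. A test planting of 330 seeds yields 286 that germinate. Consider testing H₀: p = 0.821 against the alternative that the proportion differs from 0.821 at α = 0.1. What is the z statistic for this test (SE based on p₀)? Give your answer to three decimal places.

p̂ = 286/330 ≈ 0.86667.
SE = √(p₀(1−p₀)/n) = √(0.14696/330) = 0.02110.
z = (0.86667 − 0.821)/0.02110 = 0.04567/0.02110 = 2.164.
p-value = 2·P(Z > 2.164) ≈ 0.0305. With α = 0.1, reject H₀.

z = 2.164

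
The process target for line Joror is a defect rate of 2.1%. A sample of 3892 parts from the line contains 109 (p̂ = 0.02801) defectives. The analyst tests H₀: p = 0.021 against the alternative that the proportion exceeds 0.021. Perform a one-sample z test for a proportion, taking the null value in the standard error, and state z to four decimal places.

z = 3.0484

p̂ = 109/3892 ≈ 0.0280062.
SE = √(p₀(1−p₀)/n) = √(0.020559/3892) = 0.0022983.
z = (0.0280062 − 0.021)/0.0022983 = 0.0070062/0.0022983 = 3.0484.
p-value = P(Z > 3.048) ≈ 0.0012.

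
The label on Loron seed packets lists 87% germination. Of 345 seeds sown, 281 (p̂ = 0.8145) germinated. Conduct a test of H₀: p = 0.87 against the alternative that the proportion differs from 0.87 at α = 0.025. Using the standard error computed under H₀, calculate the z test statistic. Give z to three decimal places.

p̂ = 281/345 ≈ 0.814493.
Under H₀, SE = √(0.87·0.13/345) = √(0.000327826) = 0.018106.
z = (0.814493 − 0.87)/0.018106 = -0.055507/0.018106 = -3.066.
p-value = 2·P(Z > 3.066) ≈ 0.0022; since p < α = 0.025, reject H₀.

z = -3.066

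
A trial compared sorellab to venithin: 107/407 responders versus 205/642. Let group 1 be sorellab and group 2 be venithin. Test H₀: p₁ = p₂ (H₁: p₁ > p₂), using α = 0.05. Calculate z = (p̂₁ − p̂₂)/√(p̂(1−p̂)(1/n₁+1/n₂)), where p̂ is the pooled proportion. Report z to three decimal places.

p̂₁ = 107/407 = 0.26290, p̂₂ = 205/642 = 0.31931.
Pooled p̂ = (107+205)/(407+642) = 312/1049 = 0.29743.
SE = √(0.208964 × 0.00401463) = 0.02896.
z = (0.26290 − 0.31931)/0.02896 = -0.05641/0.02896 = -1.948.
p-value = P(Z > -1.948) ≈ 0.9743. With α = 0.05, fail to reject H₀.

z = -1.948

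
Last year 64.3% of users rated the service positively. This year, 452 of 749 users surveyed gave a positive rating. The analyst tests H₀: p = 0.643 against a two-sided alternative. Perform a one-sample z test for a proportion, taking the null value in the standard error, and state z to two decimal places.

z = -2.26

p̂ = 452/749 = 0.6035.
Standard error under H₀: √(0.643×0.357/749) = 0.0175.
z = (0.6035 − 0.643)/0.0175 = -0.0395/0.0175 = -2.26.
Two-sided p-value ≈ 2·Φ(−2.258) = 0.0239.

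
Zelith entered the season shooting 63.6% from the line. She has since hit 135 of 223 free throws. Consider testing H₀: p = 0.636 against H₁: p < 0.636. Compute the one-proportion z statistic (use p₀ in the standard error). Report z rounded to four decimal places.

p̂ = 135/223 = 0.605381.
SE = √(p₀(1−p₀)/n) = √(0.2315/223) = 0.032220.
z = (0.605381 − 0.636)/0.032220 = -0.030619/0.032220 = -0.9503.

z = -0.9503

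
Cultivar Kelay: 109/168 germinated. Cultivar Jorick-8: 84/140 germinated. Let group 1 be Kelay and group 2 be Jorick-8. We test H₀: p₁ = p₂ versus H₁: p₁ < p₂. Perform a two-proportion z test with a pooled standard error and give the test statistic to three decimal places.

p̂₁ = 109/168 = 0.64881, p̂₂ = 84/140 = 0.60000.
Pooled p̂ = (109+84)/(168+140) = 193/308 = 0.62662.
SE = √(0.233967 × 0.0130952) = 0.05535.
z = (0.64881 − 0.60000)/0.05535 = 0.04881/0.05535 = 0.882.

z = 0.882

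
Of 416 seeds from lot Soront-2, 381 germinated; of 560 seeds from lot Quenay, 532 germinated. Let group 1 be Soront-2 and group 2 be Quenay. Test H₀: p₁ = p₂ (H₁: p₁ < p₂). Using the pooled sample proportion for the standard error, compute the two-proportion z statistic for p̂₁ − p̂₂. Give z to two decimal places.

p̂₁ = 381/416 = 0.91587, p̂₂ = 532/560 = 0.95000.
Pooled p̂ = (381+532)/(416+560) = 913/976 = 0.93545.
SE = √(0.0603826 × 0.00418956) = 0.01591.
z = (0.91587 − 0.95000)/0.01591 = -0.03413/0.01591 = -2.15.

z = -2.15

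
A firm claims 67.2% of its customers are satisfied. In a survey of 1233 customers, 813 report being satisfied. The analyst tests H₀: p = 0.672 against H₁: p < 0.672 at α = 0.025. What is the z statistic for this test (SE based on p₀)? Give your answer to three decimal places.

p̂ = 813/1233 = 0.65937.
SE = √(p₀(1−p₀)/n) = √(0.22042/1233) = 0.01337.
z = (0.65937 − 0.672)/0.01337 = -0.01263/0.01337 = -0.945.
p-value = P(Z < -0.945) ≈ 0.1724; since p > α = 0.025, fail to reject H₀.

z = -0.945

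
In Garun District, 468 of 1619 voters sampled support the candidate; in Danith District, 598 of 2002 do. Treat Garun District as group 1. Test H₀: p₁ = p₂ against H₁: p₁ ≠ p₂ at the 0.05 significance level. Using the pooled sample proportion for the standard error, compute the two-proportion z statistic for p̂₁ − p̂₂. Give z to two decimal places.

p̂₁ = 468/1619 = 0.2891, p̂₂ = 598/2002 = 0.2987.
Pooled p̂ = (468+598)/(1619+2002) = 1066/3621 = 0.2944.
SE = √(0.207726 × 0.00111717) = 0.0152.
z = (0.2891 − 0.2987)/0.0152 = -0.0096/0.0152 = -0.63.
Two-sided p-value ≈ 2·Φ(−0.632) = 0.5271; since p > α = 0.05, fail to reject H₀.

z = -0.63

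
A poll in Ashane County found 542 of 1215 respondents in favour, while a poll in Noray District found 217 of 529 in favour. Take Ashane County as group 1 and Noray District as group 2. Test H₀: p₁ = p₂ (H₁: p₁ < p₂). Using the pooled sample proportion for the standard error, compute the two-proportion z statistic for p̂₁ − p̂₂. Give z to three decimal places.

p̂₁ = 542/1215 = 0.44609, p̂₂ = 217/529 = 0.41021.
Pooled p̂ = (542+217)/(1215+529) = 759/1744 = 0.43521.
SE = √(p̂(1−p̂)(1/n₁+1/n₂)) = √(0.43521·0.56479·0.0027134) = √(0.00066696) = 0.02583.
z = (0.44609 − 0.41021)/0.02583 = 0.03588/0.02583 = 1.389.
p-value = P(Z < 1.389) ≈ 0.9176.

z = 1.389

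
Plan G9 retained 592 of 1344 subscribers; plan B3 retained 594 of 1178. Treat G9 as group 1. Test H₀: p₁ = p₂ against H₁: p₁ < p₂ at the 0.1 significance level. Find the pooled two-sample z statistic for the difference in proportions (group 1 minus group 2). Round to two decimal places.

z = -3.20

p̂₁ = 592/1344 ≈ 0.4405, p̂₂ = 594/1178 ≈ 0.5042.
Pooled p̂ = (592+594)/(1344+1178) = 1186/2522 = 0.4703.
SE = √(0.249116 × 0.00159294) = 0.0199.
z = (0.4405 − 0.5042)/0.0199 = -0.0637/0.0199 = -3.20.
p-value = P(Z < -3.201) ≈ 0.0007, so at α = 0.1 we reject H₀.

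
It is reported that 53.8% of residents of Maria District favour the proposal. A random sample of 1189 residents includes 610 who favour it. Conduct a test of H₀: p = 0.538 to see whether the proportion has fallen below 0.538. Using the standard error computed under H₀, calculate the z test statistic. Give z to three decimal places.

p̂ = 610/1189 ≈ 0.513036.
Standard error under H₀: √(0.538×0.462/1189) = 0.014458.
z = (0.513036 − 0.538)/0.014458 = -0.024964/0.014458 = -1.727.

z = -1.727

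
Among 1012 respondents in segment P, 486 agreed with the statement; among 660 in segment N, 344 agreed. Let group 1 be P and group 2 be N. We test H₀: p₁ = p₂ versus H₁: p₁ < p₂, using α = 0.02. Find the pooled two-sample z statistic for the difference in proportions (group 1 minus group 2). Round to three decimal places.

p̂₁ = 486/1012 ≈ 0.480237, p̂₂ = 344/660 ≈ 0.521212.
Pooled p̂ = (486+344)/(1012+660) = 830/1672 = 0.496411.
SE = √(0.249987 × 0.00250329) = 0.025016.
z = (0.480237 − 0.521212)/0.025016 = -0.040975/0.025016 = -1.638.
p-value = P(Z < -1.638) ≈ 0.0507. With α = 0.02, fail to reject H₀.

z = -1.638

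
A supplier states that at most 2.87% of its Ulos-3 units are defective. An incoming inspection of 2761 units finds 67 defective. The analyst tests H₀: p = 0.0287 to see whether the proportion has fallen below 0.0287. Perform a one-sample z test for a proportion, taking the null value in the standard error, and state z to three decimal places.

z = -1.395

p̂ = 67/2761 ≈ 0.024267.
Standard error under H₀: √(0.0287×0.9713/2761) = 0.003177.
z = (0.024267 − 0.0287)/0.003177 = -0.004433/0.003177 = -1.395.
p-value = P(Z < -1.395) ≈ 0.0815.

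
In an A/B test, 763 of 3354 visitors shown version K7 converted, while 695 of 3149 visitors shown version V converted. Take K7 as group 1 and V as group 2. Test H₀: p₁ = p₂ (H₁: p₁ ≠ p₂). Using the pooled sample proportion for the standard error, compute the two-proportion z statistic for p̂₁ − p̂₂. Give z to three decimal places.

p̂₁ = 763/3354 = 0.22749, p̂₂ = 695/3149 = 0.22070.
Pooled p̂ = (763+695)/(3354+3149) = 1458/6503 = 0.22420.
SE = √(0.173937 × 0.000615713) = 0.01035.
z = (0.22749 − 0.22070)/0.01035 = 0.00679/0.01035 = 0.656.
Two-sided p-value ≈ 2·Φ(−0.656) = 0.5121.

z = 0.656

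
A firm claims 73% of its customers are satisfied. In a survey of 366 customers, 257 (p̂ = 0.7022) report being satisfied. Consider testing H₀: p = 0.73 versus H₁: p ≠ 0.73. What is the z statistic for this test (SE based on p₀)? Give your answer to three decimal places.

p̂ = 257/366 ≈ 0.702186.
Under H₀, SE = √(0.73·0.27/366) = √(0.000538525) = 0.023206.
z = (0.702186 − 0.73)/0.023206 = -0.027814/0.023206 = -1.199.
p-value = 2·P(Z > 1.199) ≈ 0.2307.

z = -1.199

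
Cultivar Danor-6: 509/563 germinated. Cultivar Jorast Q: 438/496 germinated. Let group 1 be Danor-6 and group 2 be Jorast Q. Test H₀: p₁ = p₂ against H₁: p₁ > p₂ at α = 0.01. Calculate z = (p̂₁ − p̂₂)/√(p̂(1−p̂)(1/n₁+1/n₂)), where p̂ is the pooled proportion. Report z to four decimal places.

p̂₁ = 509/563 = 0.9040853, p̂₂ = 438/496 = 0.8830645.
Pooled p̂ = (509+438)/(563+496) = 947/1059 = 0.8942398.
SE = √(p̂(1−p̂)(1/n₁+1/n₂)) = √(0.8942398·0.1057602·0.00379233) = √(0.000358659) = 0.0189383.
z = (0.9040853 − 0.8830645)/0.0189383 = 0.0210208/0.0189383 = 1.1100.
p-value = P(Z > 1.110) ≈ 0.1335, so at α = 0.01 we fail to reject H₀.

z = 1.1100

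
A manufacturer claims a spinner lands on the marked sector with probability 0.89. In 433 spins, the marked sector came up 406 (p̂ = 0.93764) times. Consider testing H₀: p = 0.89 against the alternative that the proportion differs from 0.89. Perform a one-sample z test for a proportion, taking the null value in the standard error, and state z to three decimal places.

z = 3.169

p̂ = 406/433 ≈ 0.9376443.
Standard error under H₀: √(0.89×0.11/433) = 0.0150365.
z = (0.9376443 − 0.89)/0.0150365 = 0.0476443/0.0150365 = 3.169.
Two-sided p-value ≈ 2·Φ(−3.169) = 0.0015.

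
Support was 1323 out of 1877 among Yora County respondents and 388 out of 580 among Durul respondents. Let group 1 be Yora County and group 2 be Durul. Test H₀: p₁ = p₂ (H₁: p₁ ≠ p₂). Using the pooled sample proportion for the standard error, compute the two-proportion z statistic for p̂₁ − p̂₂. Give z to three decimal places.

p̂₁ = 1323/1877 = 0.70485, p̂₂ = 388/580 = 0.66897.
Pooled p̂ = (1323+388)/(1877+580) = 1711/2457 = 0.69638.
SE = √(p̂(1−p̂)(1/n₁+1/n₂)) = √(0.69638·0.30362·0.0022569) = √(0.00047719) = 0.02184.
z = (0.70485 − 0.66897)/0.02184 = 0.03588/0.02184 = 1.643.

z = 1.643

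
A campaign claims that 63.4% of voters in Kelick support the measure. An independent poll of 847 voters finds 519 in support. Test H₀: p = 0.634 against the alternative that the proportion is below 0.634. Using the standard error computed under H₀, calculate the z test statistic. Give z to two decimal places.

z = -1.28

p̂ = 519/847 ≈ 0.6128.
Under H₀, SE = √(0.634·0.366/847) = √(0.00027396) = 0.0166.
z = (0.6128 − 0.634)/0.0166 = -0.0212/0.0166 = -1.28.
p-value = P(Z < -1.284) ≈ 0.0996.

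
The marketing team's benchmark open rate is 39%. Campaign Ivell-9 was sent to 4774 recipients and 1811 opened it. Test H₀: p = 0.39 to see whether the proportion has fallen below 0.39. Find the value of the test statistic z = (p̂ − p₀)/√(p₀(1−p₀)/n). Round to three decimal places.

p̂ = 1811/4774 ≈ 0.379346.
SE = √(p₀(1−p₀)/n) = √(0.2379/4774) = 0.007059.
z = (0.379346 − 0.39)/0.007059 = -0.010654/0.007059 = -1.509.
p-value = P(Z < -1.509) ≈ 0.0656.

z = -1.509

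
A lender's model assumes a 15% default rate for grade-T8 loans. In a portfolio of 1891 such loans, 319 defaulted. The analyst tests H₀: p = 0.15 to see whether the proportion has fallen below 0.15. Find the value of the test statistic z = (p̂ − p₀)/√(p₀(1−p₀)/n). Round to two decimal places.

p̂ = 319/1891 = 0.1687.
Under H₀, SE = √(0.15·0.85/1891) = √(6.74246e-05) = 0.0082.
z = (0.1687 − 0.15)/0.0082 = 0.0187/0.0082 = 2.28.
p-value = P(Z < 2.277) ≈ 0.9886.

z = 2.28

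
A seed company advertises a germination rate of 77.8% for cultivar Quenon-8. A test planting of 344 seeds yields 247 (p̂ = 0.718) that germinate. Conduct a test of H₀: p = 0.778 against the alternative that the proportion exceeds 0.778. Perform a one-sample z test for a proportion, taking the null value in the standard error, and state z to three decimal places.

z = -2.677

p̂ = 247/344 = 0.718023.
Standard error under H₀: √(0.778×0.222/344) = 0.022407.
z = (0.718023 − 0.778)/0.022407 = -0.059977/0.022407 = -2.677.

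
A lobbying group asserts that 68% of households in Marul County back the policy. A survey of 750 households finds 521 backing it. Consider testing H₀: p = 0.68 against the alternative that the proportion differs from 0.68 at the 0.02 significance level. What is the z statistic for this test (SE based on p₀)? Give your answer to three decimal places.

z = 0.861

p̂ = 521/750 ≈ 0.69467.
Standard error under H₀: √(0.68×0.32/750) = 0.01703.
z = (0.69467 − 0.68)/0.01703 = 0.01467/0.01703 = 0.861.
Two-sided p-value ≈ 2·Φ(−0.861) = 0.3892. With α = 0.02, fail to reject H₀.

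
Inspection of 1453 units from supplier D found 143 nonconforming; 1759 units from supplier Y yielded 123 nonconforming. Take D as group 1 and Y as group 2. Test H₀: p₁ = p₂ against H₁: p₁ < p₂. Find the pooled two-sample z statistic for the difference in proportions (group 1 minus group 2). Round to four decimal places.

p̂₁ = 143/1453 ≈ 0.0984171, p̂₂ = 123/1759 ≈ 0.0699261.
Pooled p̂ = (143+123)/(1453+1759) = 266/3212 = 0.0828144.
SE = √(0.0759562 × 0.00125674) = 0.0097702.
z = (0.0984171 − 0.0699261)/0.0097702 = 0.0284910/0.0097702 = 2.9161.

z = 2.9161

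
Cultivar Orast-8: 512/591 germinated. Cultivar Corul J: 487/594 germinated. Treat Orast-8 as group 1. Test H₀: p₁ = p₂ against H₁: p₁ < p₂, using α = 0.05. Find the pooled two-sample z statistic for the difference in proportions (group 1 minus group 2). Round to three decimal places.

p̂₁ = 512/591 = 0.866328, p̂₂ = 487/594 = 0.819865.
Pooled p̂ = (512+487)/(591+594) = 999/1185 = 0.843038.
SE = √(p̂(1−p̂)(1/n₁+1/n₂)) = √(0.843038·0.156962·0.00337555) = √(0.000446669) = 0.021135.
z = (0.866328 − 0.819865)/0.021135 = 0.046463/0.021135 = 2.198.
p-value = P(Z < 2.198) ≈ 0.9860. With α = 0.05, fail to reject H₀.

z = 2.198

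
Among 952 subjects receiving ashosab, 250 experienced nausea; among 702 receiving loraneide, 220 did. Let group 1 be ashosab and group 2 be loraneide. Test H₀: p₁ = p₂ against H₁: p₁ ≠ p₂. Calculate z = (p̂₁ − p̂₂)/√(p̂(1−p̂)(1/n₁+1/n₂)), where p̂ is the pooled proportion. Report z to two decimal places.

z = -2.26

p̂₁ = 250/952 ≈ 0.26261, p̂₂ = 220/702 ≈ 0.31339.
Pooled p̂ = (250+220)/(952+702) = 470/1654 = 0.28416.
SE = √(p̂(1−p̂)(1/n₁+1/n₂)) = √(0.28416·0.71584·0.00247492) = √(0.000503431) = 0.02244.
z = (0.26261 − 0.31339)/0.02244 = -0.05078/0.02244 = -2.26.
Two-sided p-value ≈ 2·Φ(−2.263) = 0.0236.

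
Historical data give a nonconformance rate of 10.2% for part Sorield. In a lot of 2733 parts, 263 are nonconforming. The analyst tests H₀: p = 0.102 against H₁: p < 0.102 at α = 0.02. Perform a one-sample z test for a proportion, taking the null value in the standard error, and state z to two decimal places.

p̂ = 263/2733 ≈ 0.0962.
SE = √(p₀(1−p₀)/n) = √(0.091596/2733) = 0.0058.
z = (0.0962 − 0.102)/0.0058 = -0.0058/0.0058 = -1.00.
p-value = P(Z < -0.996) ≈ 0.1595. With α = 0.02, fail to reject H₀.

z = -1.00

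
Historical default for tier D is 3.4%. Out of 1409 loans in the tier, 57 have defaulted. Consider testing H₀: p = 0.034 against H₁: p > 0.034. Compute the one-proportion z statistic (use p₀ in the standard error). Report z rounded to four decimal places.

z = 1.3368

p̂ = 57/1409 = 0.040454.
Standard error under H₀: √(0.034×0.966/1409) = 0.004828.
z = (0.040454 − 0.034)/0.004828 = 0.006454/0.004828 = 1.3368.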